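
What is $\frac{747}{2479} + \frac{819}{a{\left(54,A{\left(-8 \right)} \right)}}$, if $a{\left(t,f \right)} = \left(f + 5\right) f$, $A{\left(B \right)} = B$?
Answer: $\frac{682743}{19832} \approx 34.426$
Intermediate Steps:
$a{\left(t,f \right)} = f \left(5 + f\right)$ ($a{\left(t,f \right)} = \left(5 + f\right) f = f \left(5 + f\right)$)
$\frac{747}{2479} + \frac{819}{a{\left(54,A{\left(-8 \right)} \right)}} = \frac{747}{2479} + \frac{819}{\left(-8\right) \left(5 - 8\right)} = 747 \cdot \frac{1}{2479} + \frac{819}{\left(-8\right) \left(-3\right)} = \frac{747}{2479} + \frac{819}{24} = \frac{747}{2479} + 819 \cdot \frac{1}{24} = \frac{747}{2479} + \frac{273}{8} = \frac{682743}{19832}$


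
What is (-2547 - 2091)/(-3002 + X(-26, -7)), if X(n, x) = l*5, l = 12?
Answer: 2319/1471 ≈ 1.5765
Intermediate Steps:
X(n, x) = 60 (X(n, x) = 12*5 = 60)
(-2547 - 2091)/(-3002 + X(-26, -7)) = (-2547 - 2091)/(-3002 + 60) = -4638/(-2942) = -4638*(-1/2942) = 2319/1471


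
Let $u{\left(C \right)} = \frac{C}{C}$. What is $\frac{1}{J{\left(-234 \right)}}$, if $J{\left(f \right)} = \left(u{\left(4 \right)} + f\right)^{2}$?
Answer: $\frac{1}{54289} \approx 1.842 \cdot 10^{-5}$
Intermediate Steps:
$u{\left(C \right)} = 1$
$J{\left(f \right)} = \left(1 + f\right)^{2}$
$\frac{1}{J{\left(-234 \right)}} = \frac{1}{\left(1 - 234\right)^{2}} = \frac{1}{\left(-233\right)^{2}} = \frac{1}{54289}$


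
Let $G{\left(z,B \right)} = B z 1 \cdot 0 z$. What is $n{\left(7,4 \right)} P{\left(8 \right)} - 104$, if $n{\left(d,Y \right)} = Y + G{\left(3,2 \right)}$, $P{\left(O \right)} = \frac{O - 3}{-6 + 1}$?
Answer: $-108$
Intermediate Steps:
$P{\left(O \right)} = \frac{3}{5} - \frac{O}{5}$ ($P{\left(O \right)} = \frac{-3 + O}{-5} = \left(-3 + O\right) \left(- \frac{1}{5}\right) = \frac{3}{5} - \frac{O}{5}$)
$G{\left(z,B \right)} = 0$ ($G{\left(z,B \right)} = B z 0 z = B 0 z = 0 z = 0$)
$n{\left(d,Y \right)} = Y$ ($n{\left(d,Y \right)} = Y + 0 = Y$)
$n{\left(7,4 \right)} P{\left(8 \right)} - 104 = 4 \left(\frac{3}{5} - \frac{8}{5}\right) - 104 = 4 \left(-1\right) - 104 = -4 - 104 = -108$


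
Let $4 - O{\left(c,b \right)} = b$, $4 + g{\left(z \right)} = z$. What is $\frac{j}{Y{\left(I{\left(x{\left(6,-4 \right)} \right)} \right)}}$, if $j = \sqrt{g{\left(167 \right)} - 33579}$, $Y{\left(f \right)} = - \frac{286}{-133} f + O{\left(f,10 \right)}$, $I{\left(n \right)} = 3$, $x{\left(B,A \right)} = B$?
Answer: $\frac{133 i \sqrt{8354}}{30} \approx 405.21 i$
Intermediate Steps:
$g{\left(z \right)} = -4 + z$
$O{\left(c,b \right)} = 4 - b$
$Y{\left(f \right)} = -6 + \frac{286 f}{133}$ ($Y{\left(f \right)} = - \frac{286}{-133} f + \left(4 - 10\right) = \left(-286\right) \left(- \frac{1}{133}\right) f + \left(4 - 10\right) = \frac{286 f}{133} - 6 = -6 + \frac{286 f}{133}$)
$j = 2 i \sqrt{8354}$ ($j = \sqrt{\left(-4 + 167\right) - 33579} = \sqrt{163 - 33579} = \sqrt{-33416} = 2 i \sqrt{8354} \approx 182.8 i$)
$\frac{j}{Y{\left(I{\left(x{\left(6,-4 \right)} \right)} \right)}} = \frac{2 i \sqrt{8354}}{-6 + \frac{286}{133} \cdot 3} = \frac{2 i \sqrt{8354}}{-6 + \frac{858}{133}} = \frac{2 i \sqrt{8354}}{\frac{60}{133}} = 2 i \sqrt{8354} \cdot \frac{133}{60} = \frac{133 i \sqrt{8354}}{30}$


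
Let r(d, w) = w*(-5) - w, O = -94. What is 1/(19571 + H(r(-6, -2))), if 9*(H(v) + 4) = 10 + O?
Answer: 3/58673 ≈ 5.1131e-5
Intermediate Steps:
r(d, w) = -6*w (r(d, w) = -5*w - w = -6*w)
H(v) = -40/3 (H(v) = -4 + (10 - 94)/9 = -4 + (⅑)*(-84) = -4 - 28/3 = -40/3)
1/(19571 + H(r(-6, -2))) = 1/(19571 - 40/3) = 1/(58673/3) = 3/58673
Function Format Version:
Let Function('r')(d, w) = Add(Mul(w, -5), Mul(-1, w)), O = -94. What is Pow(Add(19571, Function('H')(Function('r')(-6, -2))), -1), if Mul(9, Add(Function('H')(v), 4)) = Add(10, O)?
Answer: Rational(3, 58673) ≈ 5.1131e-5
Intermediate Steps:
Function('r')(d, w) = Mul(-6, w) (Function('r')(d, w) = Add(Mul(-5, w), Mul(-1, w)) = Mul(-6, w))
Function('H')(v) = Rational(-40, 3) (Function('H')(v) = Add(-4, Mul(Rational(1, 9), Add(10, -94))) = Add(-4, Mul(Rational(1, 9), -84)) = Add(-4, Rational(-28, 3)) = Rational(-40, 3))
Pow(Add(19571, Function('H')(Function('r')(-6, -2))), -1) = Pow(Add(19571, Rational(-40, 3)), -1) = Pow(Rational(58673, 3), -1) = Rational(3, 58673)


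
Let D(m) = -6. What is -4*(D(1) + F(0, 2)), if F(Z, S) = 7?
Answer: -4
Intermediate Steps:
-4*(D(1) + F(0, 2)) = -4*(-6 + 7) = -4*1 = -4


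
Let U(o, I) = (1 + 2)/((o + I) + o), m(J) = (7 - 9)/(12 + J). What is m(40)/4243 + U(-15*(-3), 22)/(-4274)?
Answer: -404821/26403951392 ≈ -1.5332e-5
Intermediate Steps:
m(J) = -2/(12 + J)
U(o, I) = 3/(I + 2*o) (U(o, I) = 3/((I + o) + o) = 3/(I + 2*o))
m(40)/4243 + U(-15*(-3), 22)/(-4274) = -2/(12 + 40)/4243 + (3/(22 + 2*(-15*(-3))))/(-4274) = -2/52*(1/4243) + (3/(22 + 2*45))*(-1/4274) = -2*1/52*(1/4243) + (3/(22 + 90))*(-1/4274) = -1/26*1/4243 + (3/112)*(-1/4274) = -1/110318 + (3*(1/112))*(-1/4274) = -1/110318 + (3/112)*(-1/4274) = -1/110318 - 3/478688 = -404821/26403951392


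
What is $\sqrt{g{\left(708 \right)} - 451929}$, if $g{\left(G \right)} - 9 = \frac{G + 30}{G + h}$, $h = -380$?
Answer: $\frac{i \sqrt{1807671}}{2} \approx 672.25 i$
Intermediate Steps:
$g{\left(G \right)} = 9 + \frac{30 + G}{-380 + G}$ ($g{\left(G \right)} = 9 + \frac{G + 30}{G - 380} = 9 + \frac{30 + G}{-380 + G}$)
$\sqrt{g{\left(708 \right)} - 451929} = \sqrt{\frac{10 \left(-339 + 708\right)}{-380 + 708} - 451929} = \sqrt{10 \cdot \frac{1}{328} \cdot 369 - 451929} = \sqrt{\frac{45}{4} - 451929} = \sqrt{- \frac{1807671}{4}} = \frac{i \sqrt{1807671}}{2}$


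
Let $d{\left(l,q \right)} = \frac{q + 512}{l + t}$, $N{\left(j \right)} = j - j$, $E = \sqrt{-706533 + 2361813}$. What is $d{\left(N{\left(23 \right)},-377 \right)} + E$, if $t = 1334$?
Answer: $\frac{135}{1334} + 132 \sqrt{95} \approx 1286.7$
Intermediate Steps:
$E = 132 \sqrt{95}$ ($E = \sqrt{1655280} = 132 \sqrt{95} \approx 1286.6$)
$N{\left(j \right)} = 0$
$d{\left(l,q \right)} = \frac{512 + q}{1334 + l}$ ($d{\left(l,q \right)} = \frac{q + 512}{l + 1334} = \frac{512 + q}{1334 + l}$)
$d{\left(N{\left(23 \right)},-377 \right)} + E = \frac{512 - 377}{1334 + 0} + 132 \sqrt{95} = \frac{1}{1334} \cdot 135 + 132 \sqrt{95} = \frac{135}{1334} + 132 \sqrt{95}$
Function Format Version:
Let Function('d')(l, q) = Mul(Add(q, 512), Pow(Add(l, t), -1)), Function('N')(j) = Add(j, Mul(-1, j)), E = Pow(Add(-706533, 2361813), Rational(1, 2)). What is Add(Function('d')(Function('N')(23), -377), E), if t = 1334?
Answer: Add(Rational(135, 1334), Mul(132, Pow(95, Rational(1, 2)))) ≈ 1286.7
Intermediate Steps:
E = Mul(132, Pow(95, Rational(1, 2))) (E = Pow(1655280, Rational(1, 2)) = Mul(132, Pow(95, Rational(1, 2))) ≈ 1286.6)
Function('N')(j) = 0
Function('d')(l, q) = Mul(Pow(Add(1334, l), -1), Add(512, q)) (Function('d')(l, q) = Mul(Add(q, 512), Pow(Add(l, 1334), -1)) = Mul(Add(512, q), Pow(Add(1334, l), -1)) = Mul(Pow(Add(1334, l), -1), Add(512, q)))
Add(Function('d')(Function('N')(23), -377), E) = Add(Mul(Pow(Add(1334, 0), -1), Add(512, -377)), Mul(132, Pow(95, Rational(1, 2)))) = Add(Mul(Pow(1334, -1), 135), Mul(132, Pow(95, Rational(1, 2)))) = Add(Mul(Rational(1, 1334), 135), Mul(132, Pow(95, Rational(1, 2)))) = Add(Rational(135, 1334), Mul(132, Pow(95, Rational(1, 2))))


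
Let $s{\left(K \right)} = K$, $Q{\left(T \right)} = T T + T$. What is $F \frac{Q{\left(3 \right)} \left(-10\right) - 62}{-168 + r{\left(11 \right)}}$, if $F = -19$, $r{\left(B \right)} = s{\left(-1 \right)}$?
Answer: $- \frac{266}{13} \approx -20.462$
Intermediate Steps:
$Q{\left(T \right)} = T + T^{2}$ ($Q{\left(T \right)} = T^{2} + T = T + T^{2}$)
$r{\left(B \right)} = -1$
$F \frac{Q{\left(3 \right)} \left(-10\right) - 62}{-168 + r{\left(11 \right)}} = - 19 \frac{3 \left(1 + 3\right) \left(-10\right) - 62}{-168 - 1} = - 19 \frac{3 \cdot 4 \left(-10\right) - 62}{-169} = - 19 \left(12 \left(-10\right) - 62\right) \left(- \frac{1}{169}\right) = - 19 \left(-120 - 62\right) \left(- \frac{1}{169}\right) = - 19 \left(\left(-182\right) \left(- \frac{1}{169}\right)\right) = \left(-19\right) \frac{14}{13} = - \frac{266}{13}$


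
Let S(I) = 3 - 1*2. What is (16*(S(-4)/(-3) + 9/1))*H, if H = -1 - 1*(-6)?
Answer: 2080/3 ≈ 693.33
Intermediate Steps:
S(I) = 1 (S(I) = 3 - 2 = 1)
H = 5 (H = -1 + 6 = 5)
(16*(S(-4)/(-3) + 9/1))*H = (16*(1/(-3) + 9/1))*5 = (16*(1*(-⅓) + 9*1))*5 = (16*(-⅓ + 9))*5 = (16*(26/3))*5 = (416/3)*5 = 2080/3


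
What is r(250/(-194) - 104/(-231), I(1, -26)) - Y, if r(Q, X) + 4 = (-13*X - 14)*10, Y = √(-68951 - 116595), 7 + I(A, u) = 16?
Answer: -1314 - I*√185546 ≈ -1314.0 - 430.75*I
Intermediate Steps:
I(A, u) = 9 (I(A, u) = -7 + 16 = 9)
Y = I*√185546 (Y = √(-185546) = I*√185546 ≈ 430.75*I)
r(Q, X) = -144 - 130*X (r(Q, X) = -4 + (-13*X - 14)*10 = -4 + (-14 - 13*X)*10 = -4 + (-140 - 130*X) = -144 - 130*X)
r(250/(-194) - 104/(-231), I(1, -26)) - Y = (-144 - 130*9) - I*√185546 = (-144 - 1170) - I*√185546 = -1314 - I*√185546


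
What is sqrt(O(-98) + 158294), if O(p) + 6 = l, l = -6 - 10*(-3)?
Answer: 2*sqrt(39578) ≈ 397.88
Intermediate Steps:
l = 24 (l = -6 + 30 = 24)
O(p) = 18 (O(p) = -6 + 24 = 18)
sqrt(O(-98) + 158294) = sqrt(18 + 158294) = sqrt(158312) = 2*sqrt(39578)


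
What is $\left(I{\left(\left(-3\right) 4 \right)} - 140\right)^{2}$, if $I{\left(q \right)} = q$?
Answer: $23104$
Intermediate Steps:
$\left(I{\left(\left(-3\right) 4 \right)} - 140\right)^{2} = \left(\left(-3\right) 4 - 140\right)^{2} = \left(-12 - 140\right)^{2} = \left(-152\right)^{2} = 23104$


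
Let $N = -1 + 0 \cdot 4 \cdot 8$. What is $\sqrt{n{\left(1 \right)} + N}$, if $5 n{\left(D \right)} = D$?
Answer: $\frac{2 i \sqrt{5}}{5} \approx 0.89443 i$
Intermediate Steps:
$n{\left(D \right)} = \frac{D}{5}$
$N = -1$ ($N = -1 + 0 \cdot 8 = -1 + 0 = -1$)
$\sqrt{n{\left(1 \right)} + N} = \sqrt{\frac{1}{5} \cdot 1 - 1} = \sqrt{\frac{1}{5} - 1} = \sqrt{- \frac{4}{5}} = \frac{2 i \sqrt{5}}{5}$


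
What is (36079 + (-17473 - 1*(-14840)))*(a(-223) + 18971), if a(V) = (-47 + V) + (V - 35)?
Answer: 616844578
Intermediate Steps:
a(V) = -82 + 2*V (a(V) = (-47 + V) + (-35 + V) = -82 + 2*V)
(36079 + (-17473 - 1*(-14840)))*(a(-223) + 18971) = (36079 + (-17473 - 1*(-14840)))*((-82 + 2*(-223)) + 18971) = (36079 + (-17473 + 14840))*((-82 - 446) + 18971) = (36079 - 2633)*(-528 + 18971) = 33446*18443 = 616844578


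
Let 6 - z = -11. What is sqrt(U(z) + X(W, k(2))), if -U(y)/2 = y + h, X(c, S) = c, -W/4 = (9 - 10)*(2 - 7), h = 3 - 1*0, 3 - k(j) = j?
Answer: 2*I*sqrt(15) ≈ 7.746*I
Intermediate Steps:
k(j) = 3 - j
h = 3 (h = 3 + 0 = 3)
W = -20 (W = -4*(9 - 10)*(2 - 7) = -(-4)*(-5) = -4*5 = -20)
z = 17 (z = 6 - 1*(-11) = 6 + 11 = 17)
U(y) = -6 - 2*y (U(y) = -2*(y + 3) = -2*(3 + y) = -6 - 2*y)
sqrt(U(z) + X(W, k(2))) = sqrt((-6 - 2*17) - 20) = sqrt((-6 - 34) - 20) = sqrt(-40 - 20) = sqrt(-60) = 2*I*sqrt(15)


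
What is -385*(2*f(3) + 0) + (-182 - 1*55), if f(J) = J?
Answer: -2547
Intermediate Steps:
-385*(2*f(3) + 0) + (-182 - 1*55) = -385*(2*3 + 0) + (-182 - 1*55) = -385*(6 + 0) + (-182 - 55) = -385*6 - 237 = -2310 - 237 = -2547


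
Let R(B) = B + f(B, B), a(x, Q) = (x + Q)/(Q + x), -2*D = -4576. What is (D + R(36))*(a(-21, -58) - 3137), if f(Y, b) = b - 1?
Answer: -7397824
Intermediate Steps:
D = 2288 (D = -1/2*(-4576) = 2288)
a(x, Q) = 1 (a(x, Q) = (Q + x)/(Q + x) = 1)
f(Y, b) = -1 + b
R(B) = -1 + 2*B (R(B) = B + (-1 + B) = -1 + 2*B)
(D + R(36))*(a(-21, -58) - 3137) = (2288 + (-1 + 2*36))*(1 - 3137) = (2288 + (-1 + 72))*(-3136) = (2288 + 71)*(-3136) = 2359*(-3136) = -7397824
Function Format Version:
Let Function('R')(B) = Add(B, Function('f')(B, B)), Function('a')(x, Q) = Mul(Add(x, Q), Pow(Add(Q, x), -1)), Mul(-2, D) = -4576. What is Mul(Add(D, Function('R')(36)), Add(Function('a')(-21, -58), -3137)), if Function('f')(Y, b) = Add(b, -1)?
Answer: -7397824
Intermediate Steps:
D = 2288 (D = Mul(Rational(-1, 2), -4576) = 2288)
Function('a')(x, Q) = 1 (Function('a')(x, Q) = Mul(Add(Q, x), Pow(Add(Q, x), -1)) = 1)
Function('f')(Y, b) = Add(-1, b)
Function('R')(B) = Add(-1, Mul(2, B)) (Function('R')(B) = Add(B, Add(-1, B)) = Add(-1, Mul(2, B)))
Mul(Add(D, Function('R')(36)), Add(Function('a')(-21, -58), -3137)) = Mul(Add(2288, Add(-1, Mul(2, 36))), Add(1, -3137)) = Mul(Add(2288, Add(-1, 72)), -3136) = Mul(Add(2288, 71), -3136) = Mul(2359, -3136) = -7397824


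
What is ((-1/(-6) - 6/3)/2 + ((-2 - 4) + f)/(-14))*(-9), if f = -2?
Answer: 87/28 ≈ 3.1071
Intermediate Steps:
((-1/(-6) - 6/3)/2 + ((-2 - 4) + f)/(-14))*(-9) = ((-1/(-6) - 6/3)/2 + ((-2 - 4) - 2)/(-14))*(-9) = ((-1*(-1/6) - 6*1/3)*(1/2) + (-6 - 2)*(-1/14))*(-9) = ((1/6 - 2)*(1/2) - 8*(-1/14))*(-9) = (-11/6*1/2 + 4/7)*(-9) = (-11/12 + 4/7)*(-9) = -29/84*(-9) = 87/28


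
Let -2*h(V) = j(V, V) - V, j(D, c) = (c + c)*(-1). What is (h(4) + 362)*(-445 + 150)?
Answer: -108560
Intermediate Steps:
j(D, c) = -2*c (j(D, c) = (2*c)*(-1) = -2*c)
h(V) = 3*V/2 (h(V) = -(-2*V - V)/2 = -(-3)*V/2 = 3*V/2)
(h(4) + 362)*(-445 + 150) = ((3/2)*4 + 362)*(-445 + 150) = (6 + 362)*(-295) = 368*(-295) = -108560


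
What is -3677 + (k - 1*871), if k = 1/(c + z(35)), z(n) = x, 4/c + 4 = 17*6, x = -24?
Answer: -5339401/1174 ≈ -4548.0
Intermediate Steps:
c = 2/49 (c = 4/(-4 + 17*6) = 4/(-4 + 102) = 4/98 = 4*(1/98) = 2/49 ≈ 0.040816)
z(n) = -24
k = -49/1174 (k = 1/(2/49 - 24) = 1/(-1174/49) = -49/1174 ≈ -0.041738)
-3677 + (k - 1*871) = -3677 + (-49/1174 - 1*871) = -3677 + (-49/1174 - 871) = -3677 - 1022603/1174 = -5339401/1174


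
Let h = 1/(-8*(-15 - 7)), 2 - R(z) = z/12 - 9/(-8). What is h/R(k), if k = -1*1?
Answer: 3/506 ≈ 0.0059289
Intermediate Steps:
k = -1
R(z) = 7/8 - z/12 (R(z) = 2 - (z/12 - 9/(-8)) = 2 - (z*(1/12) - 9*(-1/8)) = 2 - (z/12 + 9/8) = 2 - (9/8 + z/12) = 2 + (-9/8 - z/12) = 7/8 - z/12)
h = 1/176 (h = 1/(-8*(-22)) = 1/176 ≈ 0.0056818)
h/R(k) = 1/(176*(7/8 - 1/12*(-1))) = 1/(176*(7/8 + 1/12)) = 1/(176*(23/24)) = (1/176)*(24/23) = 3/506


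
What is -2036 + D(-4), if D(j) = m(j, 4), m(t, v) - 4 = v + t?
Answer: -2032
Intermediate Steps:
m(t, v) = 4 + t + v (m(t, v) = 4 + (v + t) = 4 + (t + v) = 4 + t + v)
D(j) = 8 + j (D(j) = 4 + j + 4 = 8 + j)
-2036 + D(-4) = -2036 + (8 - 4) = -2036 + 4 = -2032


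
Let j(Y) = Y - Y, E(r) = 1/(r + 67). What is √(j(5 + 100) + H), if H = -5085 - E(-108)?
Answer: 2*I*√2136961/41 ≈ 71.309*I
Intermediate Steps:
E(r) = 1/(67 + r)
j(Y) = 0
H = -208484/41 (H = -5085 - 1/(67 - 108) = -5085 - 1/(-41) = -5085 - 1*(-1/41) = -5085 + 1/41 = -208484/41 ≈ -5085.0)
√(j(5 + 100) + H) = √(0 - 208484/41) = √(-208484/41) = 2*I*√2136961/41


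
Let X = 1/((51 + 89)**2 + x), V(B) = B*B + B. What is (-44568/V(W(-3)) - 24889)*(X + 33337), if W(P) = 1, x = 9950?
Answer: -46470516241723/29550 ≈ -1.5726e+9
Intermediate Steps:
V(B) = B + B**2 (V(B) = B**2 + B = B + B**2)
X = 1/29550 (X = 1/((51 + 89)**2 + 9950) = 1/(140**2 + 9950) = 1/(19600 + 9950) = 1/29550 ≈ 3.3841e-5)
(-44568/V(W(-3)) - 24889)*(X + 33337) = (-44568/(1 + 1) - 24889)*(1/29550 + 33337) = (-44568/(1*2) - 24889)*(985108351/29550) = (-44568/2 - 24889)*(985108351/29550) = (-44568*1/2 - 24889)*(985108351/29550) = (-22284 - 24889)*(985108351/29550) = -47173*985108351/29550 = -46470516241723/29550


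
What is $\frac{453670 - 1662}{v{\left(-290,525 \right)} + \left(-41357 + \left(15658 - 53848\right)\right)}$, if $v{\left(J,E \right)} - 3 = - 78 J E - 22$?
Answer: $\frac{226004}{5897967} \approx 0.038319$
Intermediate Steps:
$v{\left(J,E \right)} = -19 - 78 E J$ ($v{\left(J,E \right)} = 3 + \left(- 78 J E - 22\right) = 3 - \left(22 + 78 E J\right) = -19 - 78 E J$)
$\frac{453670 - 1662}{v{\left(-290,525 \right)} + \left(-41357 + \left(15658 - 53848\right)\right)} = \frac{453670 - 1662}{\left(-19 - 40950 \left(-290\right)\right) + \left(-41357 + \left(15658 - 53848\right)\right)} = \frac{452008}{\left(-19 + 11875500\right) + \left(-41357 + \left(15658 - 53848\right)\right)} = \frac{452008}{11875481 - 79547} = \frac{452008}{11795934} = 452008 \cdot \frac{1}{11795934} = \frac{226004}{5897967}$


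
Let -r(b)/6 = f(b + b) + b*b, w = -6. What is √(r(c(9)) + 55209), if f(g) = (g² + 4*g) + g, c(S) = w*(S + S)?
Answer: I*√288231 ≈ 536.87*I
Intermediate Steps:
c(S) = -12*S (c(S) = -6*(S + S) = -12*S)
f(g) = g² + 5*g
r(b) = -6*b² - 12*b*(5 + 2*b) (r(b) = -6*((b + b)*(5 + (b + b)) + b*b) = -6*((2*b)*(5 + 2*b) + b²) = -6*(2*b*(5 + 2*b) + b²) = -6*(b² + 2*b*(5 + 2*b)) = -6*b² - 12*b*(5 + 2*b))
√(r(c(9)) + 55209) = √(30*(-12*9)*(-2 - (-12)*9) + 55209) = √(30*(-108)*(-2 - 1*(-108)) + 55209) = √(30*(-108)*(-2 + 108) + 55209) = √(30*(-108)*106 + 55209) = √(-343440 + 55209) = √(-288231) = I*√288231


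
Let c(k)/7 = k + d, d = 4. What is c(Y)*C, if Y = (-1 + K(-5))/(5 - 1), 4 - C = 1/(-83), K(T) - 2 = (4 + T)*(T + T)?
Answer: 62937/332 ≈ 189.57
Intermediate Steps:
K(T) = 2 + 2*T*(4 + T) (K(T) = 2 + (4 + T)*(T + T) = 2 + (4 + T)*(2*T) = 2 + 2*T*(4 + T))
C = 333/83 (C = 4 - 1/(-83) = 4 - 1*(-1/83) = 4 + 1/83 = 333/83 ≈ 4.0120)
Y = 11/4 (Y = (-1 + (2 + 2*(-5)² + 8*(-5)))/(5 - 1) = (-1 + (2 + 2*25 - 40))/4 = (-1 + (2 + 50 - 40))*(¼) = (-1 + 12)*(¼) = 11*(¼) = 11/4 ≈ 2.7500)
c(k) = 28 + 7*k (c(k) = 7*(k + 4) = 7*(4 + k) = 28 + 7*k)
c(Y)*C = (28 + 7*(11/4))*(333/83) = (28 + 77/4)*(333/83) = (189/4)*(333/83) = 62937/332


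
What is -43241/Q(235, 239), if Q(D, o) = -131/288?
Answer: 12453408/131 ≈ 95064.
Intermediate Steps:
Q(D, o) = -131/288 (Q(D, o) = -131*1/288 = -131/288)
-43241/Q(235, 239) = -43241/(-131/288) = -43241*(-288/131) = 12453408/131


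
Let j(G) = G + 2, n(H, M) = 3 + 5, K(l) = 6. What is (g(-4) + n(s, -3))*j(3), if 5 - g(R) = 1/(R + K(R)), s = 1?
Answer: 125/2 ≈ 62.500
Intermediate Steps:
g(R) = 5 - 1/(6 + R) (g(R) = 5 - 1/(R + 6) = 5 - 1/(6 + R))
n(H, M) = 8
j(G) = 2 + G
(g(-4) + n(s, -3))*j(3) = ((29 + 5*(-4))/(6 - 4) + 8)*(2 + 3) = ((29 - 20)/2 + 8)*5 = ((1/2)*9 + 8)*5 = (9/2 + 8)*5 = (25/2)*5 = 125/2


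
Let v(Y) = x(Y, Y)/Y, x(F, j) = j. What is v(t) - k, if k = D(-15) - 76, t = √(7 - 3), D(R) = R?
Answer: 92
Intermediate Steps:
t = 2 (t = √4 = 2)
v(Y) = 1 (v(Y) = Y/Y = 1)
k = -91 (k = -15 - 76 = -91)
v(t) - k = 1 - 1*(-91) = 1 + 91 = 92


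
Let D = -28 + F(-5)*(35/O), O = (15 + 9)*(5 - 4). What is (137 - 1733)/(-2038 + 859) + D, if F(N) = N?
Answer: -35567/1048 ≈ -33.938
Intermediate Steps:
O = 24 (O = 24*1 = 24)
D = -847/24 (D = -28 - 175/24 = -847/24 ≈ -35.292)
(137 - 1733)/(-2038 + 859) + D = (137 - 1733)/(-2038 + 859) - 847/24 = -1596/(-1179) - 847/24 = -1596*(-1/1179) - 847/24 = 532/393 - 847/24 = -35567/1048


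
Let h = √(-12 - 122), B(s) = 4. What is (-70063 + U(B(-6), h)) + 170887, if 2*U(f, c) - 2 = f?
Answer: 100827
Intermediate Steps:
h = I*√134 (h = √(-134) = I*√134 ≈ 11.576*I)
U(f, c) = 1 + f/2
(-70063 + U(B(-6), h)) + 170887 = (-70063 + (1 + (½)*4)) + 170887 = (-70063 + (1 + 2)) + 170887 = (-70063 + 3) + 170887 = -70060 + 170887 = 100827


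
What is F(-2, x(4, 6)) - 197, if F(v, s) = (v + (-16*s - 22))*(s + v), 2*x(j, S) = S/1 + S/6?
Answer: -317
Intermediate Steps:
x(j, S) = 7*S/12 (x(j, S) = (S/1 + S/6)/2 = (S*1 + S*(⅙))/2 = (S + S/6)/2 = (7*S/6)/2 = 7*S/12)
F(v, s) = (s + v)*(-22 + v - 16*s) (F(v, s) = (v + (-22 - 16*s))*(s + v) = (-22 + v - 16*s)*(s + v) = (s + v)*(-22 + v - 16*s))
F(-2, x(4, 6)) - 197 = ((-2)² - 77*6/6 - 22*(-2) - 16*((7/12)*6)² - 15*(7/12)*6*(-2)) - 197 = (4 - 22*7/2 + 44 - 16*(7/2)² - 15*7/2*(-2)) - 197 = (4 - 77 + 44 - 16*49/4 + 105) - 197 = (4 - 77 + 44 - 196 + 105) - 197 = -120 - 197 = -317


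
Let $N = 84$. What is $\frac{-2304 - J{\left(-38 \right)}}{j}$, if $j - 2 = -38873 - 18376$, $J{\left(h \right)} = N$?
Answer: $\frac{2388}{57247} \approx 0.041714$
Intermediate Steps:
$J{\left(h \right)} = 84$
$j = -57247$ ($j = 2 - 57249 = -57247$)
$\frac{-2304 - J{\left(-38 \right)}}{j} = \frac{-2304 - 84}{-57247} = \left(-2304 - 84\right) \left(- \frac{1}{57247}\right) = \left(-2388\right) \left(- \frac{1}{57247}\right) = \frac{2388}{57247}$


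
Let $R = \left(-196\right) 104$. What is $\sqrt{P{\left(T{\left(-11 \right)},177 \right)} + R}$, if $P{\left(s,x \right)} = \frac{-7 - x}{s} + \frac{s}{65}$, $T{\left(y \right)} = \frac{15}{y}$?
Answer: $\frac{i \sqrt{93166558485}}{2145} \approx 142.3 i$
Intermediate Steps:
$P{\left(s,x \right)} = \frac{s}{65} + \frac{-7 - x}{s}$ ($P{\left(s,x \right)} = \frac{-7 - x}{s} + s \frac{1}{65} = \frac{-7 - x}{s} + \frac{s}{65} = \frac{s}{65} + \frac{-7 - x}{s}$)
$R = -20384$
$\sqrt{P{\left(T{\left(-11 \right)},177 \right)} + R} = \sqrt{\frac{-7 - 177 + \frac{\left(\frac{15}{-11}\right)^{2}}{65}}{15 \frac{1}{-11}} - 20384} = \sqrt{\frac{-7 - 177 + \frac{\left(15 \left(- \frac{1}{11}\right)\right)^{2}}{65}}{15 \left(- \frac{1}{11}\right)} - 20384} = \sqrt{\frac{-7 - 177 + \frac{\left(- \frac{15}{11}\right)^{2}}{65}}{- \frac{15}{11}} - 20384} = \sqrt{- \frac{11 \left(-7 - 177 + \frac{1}{65} \cdot \frac{225}{121}\right)}{15} - 20384} = \sqrt{- \frac{11 \left(-7 - 177 + \frac{45}{1573}\right)}{15} - 20384} = \sqrt{\left(- \frac{11}{15}\right) \left(- \frac{289387}{1573}\right) - 20384} = \sqrt{\frac{289387}{2145} - 20384} = \sqrt{- \frac{43434293}{2145}} = \frac{i \sqrt{93166558485}}{2145}$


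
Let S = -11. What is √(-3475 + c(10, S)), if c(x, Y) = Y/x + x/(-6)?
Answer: I*√3129990/30 ≈ 58.973*I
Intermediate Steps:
c(x, Y) = -x/6 + Y/x (c(x, Y) = Y/x + x*(-⅙) = Y/x - x/6 = -x/6 + Y/x)
√(-3475 + c(10, S)) = √(-3475 + (-⅙*10 - 11/10)) = √(-3475 + (-5/3 - 11*⅒)) = √(-3475 + (-5/3 - 11/10)) = √(-3475 - 83/30) = √(-104333/30) = I*√3129990/30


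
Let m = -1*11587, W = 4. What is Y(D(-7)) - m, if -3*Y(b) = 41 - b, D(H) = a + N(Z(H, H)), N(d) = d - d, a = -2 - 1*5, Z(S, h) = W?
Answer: 11571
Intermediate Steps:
Z(S, h) = 4
a = -7 (a = -2 - 5 = -7)
N(d) = 0
D(H) = -7 (D(H) = -7 + 0 = -7)
Y(b) = -41/3 + b/3 (Y(b) = -(41 - b)/3 = -41/3 + b/3)
m = -11587
Y(D(-7)) - m = (-41/3 + (1/3)*(-7)) - 1*(-11587) = (-41/3 - 7/3) + 11587 = -16 + 11587 = 11571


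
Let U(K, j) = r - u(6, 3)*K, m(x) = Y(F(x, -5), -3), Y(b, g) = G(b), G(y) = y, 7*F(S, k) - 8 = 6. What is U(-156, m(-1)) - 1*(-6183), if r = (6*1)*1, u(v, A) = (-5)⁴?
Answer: 103689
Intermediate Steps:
F(S, k) = 2 (F(S, k) = 8/7 + (⅐)*6 = 8/7 + 6/7 = 2)
u(v, A) = 625
r = 6 (r = 6*1 = 6)
Y(b, g) = b
m(x) = 2
U(K, j) = 6 - 625*K
U(-156, m(-1)) - 1*(-6183) = (6 - 625*(-156)) - 1*(-6183) = (6 + 97500) + 6183 = 97506 + 6183 = 103689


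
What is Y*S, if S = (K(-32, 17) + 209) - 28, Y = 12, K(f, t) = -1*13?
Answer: 2016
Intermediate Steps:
K(f, t) = -13
S = 168 (S = (-13 + 209) - 28 = 196 - 28 = 168)
Y*S = 12*168 = 2016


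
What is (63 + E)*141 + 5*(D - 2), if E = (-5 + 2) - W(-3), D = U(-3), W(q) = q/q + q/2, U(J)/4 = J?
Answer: 16921/2 ≈ 8460.5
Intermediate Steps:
U(J) = 4*J
W(q) = 1 + q/2 (W(q) = 1 + q*(½) = 1 + q/2)
D = -12 (D = 4*(-3) = -12)
E = -5/2 (E = (-5 + 2) - (1 + (½)*(-3)) = -3 - (1 - 3/2) = -3 - 1*(-½) = -3 + ½ = -5/2 ≈ -2.5000)
(63 + E)*141 + 5*(D - 2) = (63 - 5/2)*141 + 5*(-12 - 2) = (121/2)*141 + 5*(-14) = 17061/2 - 70 = 16921/2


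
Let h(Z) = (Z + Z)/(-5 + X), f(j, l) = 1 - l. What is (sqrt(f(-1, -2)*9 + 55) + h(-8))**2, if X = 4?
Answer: 338 + 32*sqrt(82) ≈ 627.77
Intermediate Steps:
h(Z) = -2*Z (h(Z) = (Z + Z)/(-5 + 4) = (2*Z)/(-1) = (2*Z)*(-1) = -2*Z)
(sqrt(f(-1, -2)*9 + 55) + h(-8))**2 = (sqrt((1 - 1*(-2))*9 + 55) - 2*(-8))**2 = (sqrt((1 + 2)*9 + 55) + 16)**2 = (sqrt(3*9 + 55) + 16)**2 = (sqrt(27 + 55) + 16)**2 = (sqrt(82) + 16)**2 = (16 + sqrt(82))**2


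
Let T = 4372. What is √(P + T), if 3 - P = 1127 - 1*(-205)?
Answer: √3043 ≈ 55.163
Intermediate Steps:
P = -1329 (P = 3 - (1127 - 1*(-205)) = 3 - (1127 + 205) = 3 - 1*1332 = 3 - 1332 = -1329)
√(P + T) = √(-1329 + 4372) = √3043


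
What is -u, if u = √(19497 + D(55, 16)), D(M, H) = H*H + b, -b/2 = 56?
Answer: -√19641 ≈ -140.15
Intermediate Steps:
b = -112 (b = -2*56 = -112)
D(M, H) = -112 + H² (D(M, H) = H*H - 112 = H² - 112 = -112 + H²)
u = √19641 (u = √(19497 + (-112 + 16²)) = √(19497 + (-112 + 256)) = √(19497 + 144) = √19641 ≈ 140.15)
-u = -√19641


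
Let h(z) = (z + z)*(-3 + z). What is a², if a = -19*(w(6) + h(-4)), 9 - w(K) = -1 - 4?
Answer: 1768900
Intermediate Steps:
w(K) = 14 (w(K) = 9 - (-1 - 4) = 9 - 1*(-5) = 9 + 5 = 14)
h(z) = 2*z*(-3 + z) (h(z) = (2*z)*(-3 + z) = 2*z*(-3 + z))
a = -1330 (a = -19*(14 + 2*(-4)*(-3 - 4)) = -19*(14 + 2*(-4)*(-7)) = -19*(14 + 56) = -19*70 = -1330)
a² = (-1330)² = 1768900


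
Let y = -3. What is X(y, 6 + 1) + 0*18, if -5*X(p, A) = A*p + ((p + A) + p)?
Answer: 4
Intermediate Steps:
X(p, A) = -2*p/5 - A/5 - A*p/5 (X(p, A) = -(A*p + ((p + A) + p))/5 = -(A*p + ((A + p) + p))/5 = -(A*p + (A + 2*p))/5 = -(A + 2*p + A*p)/5 = -2*p/5 - A/5 - A*p/5)
X(y, 6 + 1) + 0*18 = (-⅖*(-3) - (6 + 1)/5 - ⅕*(6 + 1)*(-3)) + 0*18 = (6/5 - ⅕*7 - ⅕*7*(-3)) + 0 = (6/5 - 7/5 + 21/5) + 0 = 4 + 0 = 4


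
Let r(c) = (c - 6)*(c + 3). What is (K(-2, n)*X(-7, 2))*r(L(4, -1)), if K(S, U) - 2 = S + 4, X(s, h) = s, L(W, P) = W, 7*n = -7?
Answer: 392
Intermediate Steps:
n = -1 (n = (⅐)*(-7) = -1)
r(c) = (-6 + c)*(3 + c)
K(S, U) = 6 + S (K(S, U) = 2 + (S + 4) = 2 + (4 + S) = 6 + S)
(K(-2, n)*X(-7, 2))*r(L(4, -1)) = ((6 - 2)*(-7))*(-18 + 4² - 3*4) = (4*(-7))*(-18 + 16 - 12) = -28*(-14) = 392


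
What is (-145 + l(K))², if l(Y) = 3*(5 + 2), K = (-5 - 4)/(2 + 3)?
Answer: 15376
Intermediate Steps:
K = -9/5 ≈ -1.8000
l(Y) = 21 (l(Y) = 3*7 = 21)
(-145 + l(K))² = (-145 + 21)² = (-124)² = 15376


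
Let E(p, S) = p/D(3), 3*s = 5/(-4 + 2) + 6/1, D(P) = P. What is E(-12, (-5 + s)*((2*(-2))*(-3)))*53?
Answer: -212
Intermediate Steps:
s = 7/6 (s = (5/(-4 + 2) + 6/1)/3 = (5/(-2) + 6*1)/3 = (5*(-½) + 6)/3 = (-5/2 + 6)/3 = (⅓)*(7/2) = 7/6 ≈ 1.1667)
E(p, S) = p/3
E(-12, (-5 + s)*((2*(-2))*(-3)))*53 = ((⅓)*(-12))*53 = -4*53 = -212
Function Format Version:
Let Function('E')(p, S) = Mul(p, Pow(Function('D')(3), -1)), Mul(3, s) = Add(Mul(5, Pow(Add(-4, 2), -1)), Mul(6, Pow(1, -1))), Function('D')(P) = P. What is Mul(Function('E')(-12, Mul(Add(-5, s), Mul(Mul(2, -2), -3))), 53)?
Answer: -212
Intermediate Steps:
s = Rational(7, 6) (s = Mul(Rational(1, 3), Add(Mul(5, Pow(Add(-4, 2), -1)), Mul(6, Pow(1, -1)))) = Mul(Rational(1, 3), Add(Mul(5, Pow(-2, -1)), Mul(6, 1))) = Mul(Rational(1, 3), Add(Mul(5, Rational(-1, 2)), 6)) = Mul(Rational(1, 3), Add(Rational(-5, 2), 6)) = Mul(Rational(1, 3), Rational(7, 2)) = Rational(7, 6) ≈ 1.1667)
Function('E')(p, S) = Mul(Rational(1, 3), p) (Function('E')(p, S) = Mul(p, Pow(3, -1)) = Mul(p, Rational(1, 3)) = Mul(Rational(1, 3), p))
Mul(Function('E')(-12, Mul(Add(-5, s), Mul(Mul(2, -2), -3))), 53) = Mul(Mul(Rational(1, 3), -12), 53) = Mul(-4, 53) = -212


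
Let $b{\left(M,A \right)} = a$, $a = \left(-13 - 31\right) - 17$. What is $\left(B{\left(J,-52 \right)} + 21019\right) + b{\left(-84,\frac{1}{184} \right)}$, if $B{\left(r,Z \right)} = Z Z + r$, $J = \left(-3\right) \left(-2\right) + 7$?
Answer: $23675$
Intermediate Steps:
$J = 13$ ($J = 6 + 7 = 13$)
$a = -61$ ($a = -44 - 17 = -61$)
$B{\left(r,Z \right)} = r + Z^{2}$ ($B{\left(r,Z \right)} = Z^{2} + r = r + Z^{2}$)
$b{\left(M,A \right)} = -61$
$\left(B{\left(J,-52 \right)} + 21019\right) + b{\left(-84,\frac{1}{184} \right)} = \left(\left(13 + \left(-52\right)^{2}\right) + 21019\right) - 61 = \left(\left(13 + 2704\right) + 21019\right) - 61 = \left(2717 + 21019\right) - 61 = 23736 - 61 = 23675$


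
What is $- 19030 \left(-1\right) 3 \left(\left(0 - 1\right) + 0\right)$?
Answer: $-57090$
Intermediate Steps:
$- 19030 \left(-1\right) 3 \left(\left(0 - 1\right) + 0\right) = - 19030 \left(- 3 \left(-1 + 0\right)\right) = - 19030 \left(\left(-3\right) \left(-1\right)\right) = \left(-19030\right) 3 = -57090$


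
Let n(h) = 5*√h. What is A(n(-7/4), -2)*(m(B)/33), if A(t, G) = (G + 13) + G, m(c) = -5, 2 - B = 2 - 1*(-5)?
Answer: -15/11 ≈ -1.3636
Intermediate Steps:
B = -5 (B = 2 - (2 - 1*(-5)) = 2 - (2 + 5) = 2 - 1*7 = 2 - 7 = -5)
A(t, G) = 13 + 2*G (A(t, G) = (13 + G) + G = 13 + 2*G)
A(n(-7/4), -2)*(m(B)/33) = (13 + 2*(-2))*(-5/33) = (13 - 4)*(-5*1/33) = 9*(-5/33) = -15/11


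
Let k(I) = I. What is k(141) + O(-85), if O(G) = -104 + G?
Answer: -48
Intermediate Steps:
k(141) + O(-85) = 141 + (-104 - 85) = 141 - 189 = -48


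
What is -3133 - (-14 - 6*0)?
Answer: -3119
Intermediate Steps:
-3133 - (-14 - 6*0) = -3133 - (-14 + 0) = -3133 - 1*(-14) = -3133 + 14 = -3119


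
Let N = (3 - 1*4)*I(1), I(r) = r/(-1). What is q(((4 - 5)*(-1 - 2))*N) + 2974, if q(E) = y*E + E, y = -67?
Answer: 2776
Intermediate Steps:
I(r) = -r (I(r) = r*(-1) = -r)
N = 1 (N = (3 - 1*4)*(-1*1) = (3 - 4)*(-1) = -1*(-1) = 1)
q(E) = -66*E (q(E) = -67*E + E = -66*E)
q(((4 - 5)*(-1 - 2))*N) + 2974 = -66*(4 - 5)*(-1 - 2) + 2974 = -66*(-1*(-3)) + 2974 = -198 + 2974 = 2776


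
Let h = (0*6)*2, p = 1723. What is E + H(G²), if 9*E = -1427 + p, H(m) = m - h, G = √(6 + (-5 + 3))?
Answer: 332/9 ≈ 36.889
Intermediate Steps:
h = 0 (h = 0*2 = 0)
G = 2 (G = √(6 - 2) = √4 = 2)
H(m) = m (H(m) = m - 1*0 = m + 0 = m)
E = 296/9 (E = (-1427 + 1723)/9 = (⅑)*296 = 296/9 ≈ 32.889)
E + H(G²) = 296/9 + 2² = 296/9 + 4 = 332/9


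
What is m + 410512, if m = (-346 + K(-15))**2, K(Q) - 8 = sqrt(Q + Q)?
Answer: 524726 - 676*I*sqrt(30) ≈ 5.2473e+5 - 3702.6*I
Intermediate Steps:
K(Q) = 8 + sqrt(2)*sqrt(Q) (K(Q) = 8 + sqrt(Q + Q) = 8 + sqrt(2*Q) = 8 + sqrt(2)*sqrt(Q))
m = (-338 + I*sqrt(30))**2 (m = (-346 + (8 + sqrt(2)*sqrt(-15)))**2 = (-346 + (8 + sqrt(2)*(I*sqrt(15))))**2 = (-346 + (8 + I*sqrt(30)))**2 = (-338 + I*sqrt(30))**2 ≈ 1.1421e+5 - 3702.6*I)
m + 410512 = (338 - I*sqrt(30))**2 + 410512 = 410512 + (338 - I*sqrt(30))**2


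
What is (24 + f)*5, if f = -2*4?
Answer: 80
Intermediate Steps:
f = -8
(24 + f)*5 = (24 - 8)*5 = 16*5 = 80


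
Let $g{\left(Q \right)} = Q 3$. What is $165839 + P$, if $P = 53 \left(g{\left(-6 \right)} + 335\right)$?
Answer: $182640$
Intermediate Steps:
$g{\left(Q \right)} = 3 Q$
$P = 16801$ ($P = 53 \left(3 \left(-6\right) + 335\right) = 53 \left(-18 + 335\right) = 53 \cdot 317 = 16801$)
$165839 + P = 165839 + 16801 = 182640$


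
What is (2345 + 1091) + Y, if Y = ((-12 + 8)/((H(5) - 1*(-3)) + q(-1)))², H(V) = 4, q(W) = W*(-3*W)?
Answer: 3437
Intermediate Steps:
q(W) = -3*W²
Y = 1 (Y = ((-12 + 8)/((4 - 1*(-3)) - 3*(-1)²))² = (-4/((4 + 3) - 3*1))² = (-4/(7 - 3))² = (-4/4)² = (-4*¼)² = (-1)² = 1)
(2345 + 1091) + Y = (2345 + 1091) + 1 = 3436 + 1 = 3437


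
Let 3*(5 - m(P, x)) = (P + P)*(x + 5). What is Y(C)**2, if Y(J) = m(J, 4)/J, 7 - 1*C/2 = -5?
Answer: 19321/576 ≈ 33.543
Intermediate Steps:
C = 24 (C = 14 - 2*(-5) = 14 + 10 = 24)
m(P, x) = 5 - 2*P*(5 + x)/3 (m(P, x) = 5 - (P + P)*(x + 5)/3 = 5 - 2*P*(5 + x)/3)
Y(J) = (5 - 6*J)/J (Y(J) = (5 - 10*J/3 - 2/3*J*4)/J = (5 - 10*J/3 - 8*J/3)/J = (5 - 6*J)/J)
Y(C)**2 = (-6 + 5/24)**2 = (-139/24)**2 = 19321/576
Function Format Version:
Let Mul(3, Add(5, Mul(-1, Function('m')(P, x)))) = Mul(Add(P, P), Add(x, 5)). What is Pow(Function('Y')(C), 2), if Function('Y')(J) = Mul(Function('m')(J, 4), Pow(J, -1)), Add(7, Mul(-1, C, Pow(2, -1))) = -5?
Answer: Rational(19321, 576) ≈ 33.543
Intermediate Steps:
C = 24 (C = Add(14, Mul(-2, -5)) = Add(14, 10) = 24)
Function('m')(P, x) = Add(5, Mul(Rational(-2, 3), P, Add(5, x))) (Function('m')(P, x) = Add(5, Mul(Rational(-1, 3), Mul(Add(P, P), Add(x, 5)))) = Add(5, Mul(Rational(-1, 3), Mul(Mul(2, P), Add(5, x)))) = Add(5, Mul(Rational(-1, 3), Mul(2, P, Add(5, x)))) = Add(5, Mul(Rational(-2, 3), P, Add(5, x))))
Function('Y')(J) = Mul(Pow(J, -1), Add(5, Mul(-6, J))) (Function('Y')(J) = Mul(Add(5, Mul(Rational(-10, 3), J), Mul(Rational(-2, 3), J, 4)), Pow(J, -1)) = Mul(Add(5, Mul(Rational(-10, 3), J), Mul(Rational(-8, 3), J)), Pow(J, -1)) = Mul(Add(5, Mul(-6, J)), Pow(J, -1)) = Mul(Pow(J, -1), Add(5, Mul(-6, J))))
Pow(Function('Y')(C), 2) = Pow(Add(-6, Mul(5, Pow(24, -1))), 2) = Pow(Add(-6, Mul(5, Rational(1, 24))), 2) = Pow(Add(-6, Rational(5, 24)), 2) = Pow(Rational(-139, 24), 2) = Rational(19321, 576)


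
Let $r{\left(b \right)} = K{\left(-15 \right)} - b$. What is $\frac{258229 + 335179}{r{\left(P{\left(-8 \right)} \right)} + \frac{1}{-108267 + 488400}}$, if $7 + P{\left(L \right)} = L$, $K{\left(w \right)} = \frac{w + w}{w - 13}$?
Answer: $\frac{3158035485696}{85529939} \approx 36923.0$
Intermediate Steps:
$K{\left(w \right)} = \frac{2 w}{-13 + w}$
$P{\left(L \right)} = -7 + L$
$r{\left(b \right)} = \frac{15}{14} - b$ ($r{\left(b \right)} = 2 \left(-15\right) \frac{1}{-13 - 15} - b = 2 \left(-15\right) \frac{1}{-28} - b = 2 \left(-15\right) \left(- \frac{1}{28}\right) - b = \frac{15}{14} - b$)
$\frac{258229 + 335179}{r{\left(P{\left(-8 \right)} \right)} + \frac{1}{-108267 + 488400}} = \frac{258229 + 335179}{\left(\frac{15}{14} - \left(-7 - 8\right)\right) + \frac{1}{-108267 + 488400}} = \frac{593408}{\left(\frac{15}{14} - -15\right) + \frac{1}{380133}} = \frac{593408}{\left(\frac{15}{14} + 15\right) + \frac{1}{380133}} = \frac{593408}{\frac{225}{14} + \frac{1}{380133}} = \frac{593408}{\frac{85529939}{5321862}} = 593408 \cdot \frac{5321862}{85529939} = \frac{3158035485696}{85529939}$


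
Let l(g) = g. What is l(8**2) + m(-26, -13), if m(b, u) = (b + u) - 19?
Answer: 6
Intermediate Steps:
m(b, u) = -19 + b + u
l(8**2) + m(-26, -13) = 8**2 + (-19 - 26 - 13) = 64 - 58 = 6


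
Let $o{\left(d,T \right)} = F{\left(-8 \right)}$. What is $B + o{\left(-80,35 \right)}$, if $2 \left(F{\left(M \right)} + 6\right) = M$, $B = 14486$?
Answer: $14476$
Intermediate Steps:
$F{\left(M \right)} = -6 + \frac{M}{2}$
$o{\left(d,T \right)} = -10$ ($o{\left(d,T \right)} = -6 + \frac{1}{2} \left(-8\right) = -6 - 4 = -10$)
$B + o{\left(-80,35 \right)} = 14486 - 10 = 14476$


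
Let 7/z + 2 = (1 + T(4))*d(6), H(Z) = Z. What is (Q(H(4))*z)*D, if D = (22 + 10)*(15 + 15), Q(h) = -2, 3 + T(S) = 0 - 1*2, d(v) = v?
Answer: 6720/13 ≈ 516.92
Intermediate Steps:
T(S) = -5 (T(S) = -3 + (0 - 1*2) = -3 + (0 - 2) = -3 - 2 = -5)
D = 960 (D = 32*30 = 960)
z = -7/26 (z = 7/(-2 + (1 - 5)*6) = 7/(-2 - 4*6) = 7/(-2 - 24) = 7/(-26) = 7*(-1/26) = -7/26 ≈ -0.26923)
(Q(H(4))*z)*D = -2*(-7/26)*960 = (7/13)*960 = 6720/13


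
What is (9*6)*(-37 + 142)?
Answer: 5670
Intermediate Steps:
(9*6)*(-37 + 142) = 54*105 = 5670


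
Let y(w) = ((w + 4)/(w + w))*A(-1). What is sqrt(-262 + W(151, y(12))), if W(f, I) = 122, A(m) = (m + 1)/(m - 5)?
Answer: 2*I*sqrt(35) ≈ 11.832*I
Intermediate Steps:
A(m) = (1 + m)/(-5 + m)
y(w) = 0 (y(w) = ((w + 4)/(w + w))*((1 - 1)/(-5 - 1)) = ((4 + w)/((2*w)))*(0/(-6)) = ((4 + w)*(1/(2*w)))*(-1/6*0) = ((4 + w)/(2*w))*0 = 0)
sqrt(-262 + W(151, y(12))) = sqrt(-262 + 122) = sqrt(-140) = 2*I*sqrt(35)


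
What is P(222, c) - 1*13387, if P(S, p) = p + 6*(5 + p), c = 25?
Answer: -13182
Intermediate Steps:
P(S, p) = 30 + 7*p (P(S, p) = p + (30 + 6*p) = 30 + 7*p)
P(222, c) - 1*13387 = (30 + 7*25) - 1*13387 = (30 + 175) - 13387 = 205 - 13387 = -13182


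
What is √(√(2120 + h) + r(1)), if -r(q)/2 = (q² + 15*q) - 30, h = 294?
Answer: √(28 + √2414) ≈ 8.7825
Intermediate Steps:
r(q) = 60 - 30*q - 2*q² (r(q) = -2*((q² + 15*q) - 30) = -2*(-30 + q² + 15*q) = 60 - 30*q - 2*q²)
√(√(2120 + h) + r(1)) = √(√(2120 + 294) + (60 - 30*1 - 2*1²)) = √(√2414 + (60 - 30 - 2*1)) = √(√2414 + (60 - 30 - 2)) = √(√2414 + 28) = √(28 + √2414)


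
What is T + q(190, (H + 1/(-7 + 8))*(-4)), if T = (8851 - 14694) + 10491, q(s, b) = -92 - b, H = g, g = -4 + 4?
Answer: 4560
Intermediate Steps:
g = 0
H = 0
T = 4648 (T = -5843 + 10491 = 4648)
T + q(190, (H + 1/(-7 + 8))*(-4)) = 4648 + (-92 - (0 + 1/(-7 + 8))*(-4)) = 4648 + (-92 - (0 + 1/1)*(-4)) = 4648 + (-92 - (0 + 1)*(-4)) = 4648 + (-92 - (-4)) = 4648 + (-92 - 1*(-4)) = 4648 + (-92 + 4) = 4648 - 88 = 4560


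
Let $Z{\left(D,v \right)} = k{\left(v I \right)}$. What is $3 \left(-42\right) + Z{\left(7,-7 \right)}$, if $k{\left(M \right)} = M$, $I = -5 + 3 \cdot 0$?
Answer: $-91$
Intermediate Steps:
$I = -5$ ($I = -5 + 0 = -5$)
$Z{\left(D,v \right)} = - 5 v$ ($Z{\left(D,v \right)} = v \left(-5\right) = - 5 v$)
$3 \left(-42\right) + Z{\left(7,-7 \right)} = 3 \left(-42\right) - -35 = -126 + 35 = -91$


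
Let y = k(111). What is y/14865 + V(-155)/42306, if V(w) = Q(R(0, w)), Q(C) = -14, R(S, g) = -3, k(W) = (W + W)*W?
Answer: 173716057/104813115 ≈ 1.6574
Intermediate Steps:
k(W) = 2*W**2 (k(W) = (2*W)*W = 2*W**2)
V(w) = -14
y = 24642 (y = 2*111**2 = 2*12321 = 24642)
y/14865 + V(-155)/42306 = 24642/14865 - 14/42306 = 24642*(1/14865) - 14*1/42306 = 8214/4955 - 7/21153 = 173716057/104813115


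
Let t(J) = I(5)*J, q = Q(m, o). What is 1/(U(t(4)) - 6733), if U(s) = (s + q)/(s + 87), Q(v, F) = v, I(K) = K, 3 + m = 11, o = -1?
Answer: -107/720403 ≈ -0.00014853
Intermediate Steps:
m = 8 (m = -3 + 11 = 8)
q = 8
t(J) = 5*J
U(s) = (8 + s)/(87 + s) (U(s) = (s + 8)/(s + 87) = (8 + s)/(87 + s))
1/(U(t(4)) - 6733) = 1/((8 + 5*4)/(87 + 5*4) - 6733) = 1/((8 + 20)/(87 + 20) - 6733) = 1/(28/107 - 6733) = 1/(-720403/107) = -107/720403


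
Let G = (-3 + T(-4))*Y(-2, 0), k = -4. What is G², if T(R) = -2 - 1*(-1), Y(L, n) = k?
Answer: 256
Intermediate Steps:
Y(L, n) = -4
T(R) = -1 (T(R) = -2 + 1 = -1)
G = 16 (G = (-3 - 1)*(-4) = -4*(-4) = 16)
G² = 16² = 256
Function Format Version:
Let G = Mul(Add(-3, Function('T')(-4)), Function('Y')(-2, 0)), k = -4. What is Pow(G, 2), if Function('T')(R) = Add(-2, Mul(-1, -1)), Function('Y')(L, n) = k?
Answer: 256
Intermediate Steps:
Function('Y')(L, n) = -4
Function('T')(R) = -1 (Function('T')(R) = Add(-2, 1) = -1)
G = 16 (G = Mul(Add(-3, -1), -4) = Mul(-4, -4) = 16)
Pow(G, 2) = Pow(16, 2) = 256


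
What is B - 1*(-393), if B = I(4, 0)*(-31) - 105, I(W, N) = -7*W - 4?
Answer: 1280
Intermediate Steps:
I(W, N) = -4 - 7*W
B = 887 (B = (-4 - 7*4)*(-31) - 105 = (-4 - 28)*(-31) - 105 = -32*(-31) - 105 = 992 - 105 = 887)
B - 1*(-393) = 887 - 1*(-393) = 887 + 393 = 1280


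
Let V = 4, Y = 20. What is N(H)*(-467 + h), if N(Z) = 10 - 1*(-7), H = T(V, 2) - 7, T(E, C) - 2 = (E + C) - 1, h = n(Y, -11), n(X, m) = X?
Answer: -7599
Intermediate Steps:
h = 20
T(E, C) = 1 + C + E (T(E, C) = 2 + ((E + C) - 1) = 2 + ((C + E) - 1) = 2 + (-1 + C + E) = 1 + C + E)
H = 0 (H = (1 + 2 + 4) - 7 = 7 - 7 = 0)
N(Z) = 17 (N(Z) = 10 + 7 = 17)
N(H)*(-467 + h) = 17*(-467 + 20) = 17*(-447) = -7599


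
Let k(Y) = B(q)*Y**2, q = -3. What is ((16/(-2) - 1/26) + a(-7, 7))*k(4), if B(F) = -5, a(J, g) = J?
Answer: 15640/13 ≈ 1203.1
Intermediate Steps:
k(Y) = -5*Y**2
((16/(-2) - 1/26) + a(-7, 7))*k(4) = ((16/(-2) - 1/26) - 7)*(-5*4**2) = ((16*(-1/2) - 1*1/26) - 7)*(-5*16) = ((-8 - 1/26) - 7)*(-80) = (-209/26 - 7)*(-80) = -391/26*(-80) = 15640/13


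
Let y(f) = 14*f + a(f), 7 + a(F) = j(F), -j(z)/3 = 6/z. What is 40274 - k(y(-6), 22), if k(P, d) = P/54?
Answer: 1087442/27 ≈ 40276.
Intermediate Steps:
j(z) = -18/z
a(F) = -7 - 18/F
y(f) = -7 - 18/f + 14*f (y(f) = 14*f + (-7 - 18/f) = -7 - 18/f + 14*f)
k(P, d) = P/54 (k(P, d) = P*(1/54) = P/54)
40274 - k(y(-6), 22) = 40274 - (-7 - 18/(-6) + 14*(-6))/54 = 40274 - (-7 - 18*(-⅙) - 84)/54 = 40274 - (-7 + 3 - 84)/54 = 40274 - (-88)/54 = 40274 - 1*(-44/27) = 40274 + 44/27 = 1087442/27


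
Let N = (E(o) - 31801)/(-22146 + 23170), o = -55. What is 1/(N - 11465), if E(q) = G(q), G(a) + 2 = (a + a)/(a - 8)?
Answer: -64512/741633559 ≈ -8.6986e-5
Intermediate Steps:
G(a) = -2 + 2*a/(-8 + a) (G(a) = -2 + (a + a)/(a - 8) = -2 + (2*a)/(-8 + a) = -2 + 2*a/(-8 + a))
E(q) = 16/(-8 + q)
N = -2003479/64512 (N = (16/(-8 - 55) - 31801)/(-22146 + 23170) = (16/(-63) - 31801)/1024 = (16*(-1/63) - 31801)*(1/1024) = (-16/63 - 31801)*(1/1024) = -2003479/63*1/1024 = -2003479/64512 ≈ -31.056)
1/(N - 11465) = 1/(-2003479/64512 - 11465) = 1/(-741633559/64512) = -64512/741633559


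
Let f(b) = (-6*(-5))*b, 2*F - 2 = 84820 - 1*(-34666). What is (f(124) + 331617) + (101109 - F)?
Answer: 376702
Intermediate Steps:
F = 59744 (F = 1 + (84820 - 1*(-34666))/2 = 1 + (84820 + 34666)/2 = 1 + (1/2)*119486 = 1 + 59743 = 59744)
f(b) = 30*b
(f(124) + 331617) + (101109 - F) = (30*124 + 331617) + (101109 - 1*59744) = (3720 + 331617) + (101109 - 59744) = 335337 + 41365 = 376702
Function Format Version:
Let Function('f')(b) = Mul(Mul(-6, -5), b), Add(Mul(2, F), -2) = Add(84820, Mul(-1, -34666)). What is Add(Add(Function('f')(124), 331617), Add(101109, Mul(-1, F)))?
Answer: 376702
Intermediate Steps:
F = 59744 (F = Add(1, Mul(Rational(1, 2), Add(84820, Mul(-1, -34666)))) = Add(1, Mul(Rational(1, 2), Add(84820, 34666))) = Add(1, Mul(Rational(1, 2), 119486)) = Add(1, 59743) = 59744)
Function('f')(b) = Mul(30, b)
Add(Add(Function('f')(124), 331617), Add(101109, Mul(-1, F))) = Add(Add(Mul(30, 124), 331617), Add(101109, Mul(-1, 59744))) = Add(Add(3720, 331617), Add(101109, -59744)) = Add(335337, 41365) = 376702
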